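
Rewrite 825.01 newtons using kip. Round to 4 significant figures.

1 newton = 0.000224809 kip.
825.01 × 0.000224809 ≈ 0.1855 kip.

0.1855 kips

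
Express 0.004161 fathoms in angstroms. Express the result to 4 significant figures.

1 fathom = 1.82880 × 10^10 Å.
Thus 0.004161 × 1.82880 × 10^10 ≈ 7.610 × 10^7 Å.

7.610 × 10^7 Å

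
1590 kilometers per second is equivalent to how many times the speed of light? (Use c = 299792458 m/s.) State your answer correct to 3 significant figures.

0.00530 times the speed of light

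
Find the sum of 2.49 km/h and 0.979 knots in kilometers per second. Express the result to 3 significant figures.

2.49 km/h = 0.000691667 km/s and 0.979 kn = 0.000503641 km/s.
0.000691667 + 0.000503641 ≈ 0.00120 km/s.

0.00120 kilometers per second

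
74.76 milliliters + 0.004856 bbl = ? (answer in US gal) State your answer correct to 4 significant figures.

74.76 mL = 0.0197495 US gal and 0.004856 bbl = 0.203952 US gal.
0.0197495 + 0.203952 ≈ 0.2237 US gal.

0.2237 US gal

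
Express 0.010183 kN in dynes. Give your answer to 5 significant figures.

1.0183e+6 dynes

1 kilonewton = 1.00000e+8 dynes.
Then 0.010183 × 1.00000e+8 ≈ 1.0183e+6 dyn.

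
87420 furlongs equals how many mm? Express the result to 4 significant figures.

1 furlong = 201168 mm.
Then 87420 × 201168 ≈ 1.759e+10 mm.

1.759e+10 mm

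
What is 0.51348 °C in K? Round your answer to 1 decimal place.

273.7 kelvins

K = °C + 273.15.
Applying the formula gives 273.7 K.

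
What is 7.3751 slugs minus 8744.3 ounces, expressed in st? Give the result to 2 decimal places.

7.3751 slug = 16.9491 st and 8744.3 oz = 39.0371 st.
16.9491 − 39.0371 ≈ -22.09 st.

-22.09 st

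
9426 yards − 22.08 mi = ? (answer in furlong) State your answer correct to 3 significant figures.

9426 yd = 42.8455 furlong and 22.08 mi = 176.640 furlong.
42.8455 − 176.640 ≈ -134 furlong.

-134 furlong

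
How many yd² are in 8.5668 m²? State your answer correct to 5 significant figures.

10.246 yd²

1 square meter = 1.19599 yd².
So 8.5668 × 1.19599 ≈ 10.246 yd².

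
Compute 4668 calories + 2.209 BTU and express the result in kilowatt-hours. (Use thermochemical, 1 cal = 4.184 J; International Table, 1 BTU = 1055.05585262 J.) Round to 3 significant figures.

0.00607 kWh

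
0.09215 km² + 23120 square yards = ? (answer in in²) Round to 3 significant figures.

1.73e+8 square inches

0.09215 km² = 1.42833e+8 in² and 23120 yd² = 2.99635e+7 in².
1.42833e+8 + 2.99635e+7 ≈ 1.73e+8 in².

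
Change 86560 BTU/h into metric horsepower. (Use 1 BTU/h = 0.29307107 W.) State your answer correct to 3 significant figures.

1 BTU/h = 0.000398466 PS.
Then 86560 × 0.000398466 ≈ 34.5 PS.

34.5 PS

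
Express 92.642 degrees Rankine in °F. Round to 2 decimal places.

-367.03 °F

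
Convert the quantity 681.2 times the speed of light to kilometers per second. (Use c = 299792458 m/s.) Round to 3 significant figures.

2.04e+8 km/s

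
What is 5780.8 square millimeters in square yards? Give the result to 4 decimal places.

1 mm² = 1.19599 × 10^-6 yd².
5780.8 × 1.19599 × 10^-6 ≈ 0.0069 yd².

0.0069 square yards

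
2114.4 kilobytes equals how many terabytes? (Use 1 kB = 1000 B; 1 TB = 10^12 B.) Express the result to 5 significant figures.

2.1144e-6 terabytes

1 kB = 1.00000e-9 TB.
Thus 2114.4 × 1.00000e-9 ≈ 2.1144e-6 TB.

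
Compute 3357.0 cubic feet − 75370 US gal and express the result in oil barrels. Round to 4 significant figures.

-1197 bbl

3357.0 ft³ = 597.907 bbl and 75370 US gal = 1794.52 bbl.
597.907 − 1794.52 ≈ -1197 bbl.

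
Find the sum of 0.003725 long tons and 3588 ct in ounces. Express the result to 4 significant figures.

158.8 oz

0.003725 long ton = 133.504 oz and 3588 ct = 25.3126 oz.
133.504 + 25.3126 ≈ 158.8 oz.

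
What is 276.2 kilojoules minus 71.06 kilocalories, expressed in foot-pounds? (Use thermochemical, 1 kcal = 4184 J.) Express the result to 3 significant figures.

276.2 kJ = 203715 ft·lbf and 71.06 kcal = 219288 ft·lbf.
203715 − 219288 ≈ -15600 ft·lbf.

-15600 ft·lbf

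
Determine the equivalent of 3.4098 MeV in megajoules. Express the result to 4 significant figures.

1 MeV = 1.60218 × 10^-19 MJ.
So 3.4098 × 1.60218 × 10^-19 ≈ 5.463 × 10^-19 MJ.

5.463 × 10^-19 megajoules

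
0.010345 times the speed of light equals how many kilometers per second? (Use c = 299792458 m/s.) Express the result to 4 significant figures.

3101 km/s

1 c = 299792 km/s.
Then 0.010345 × 299792 ≈ 3101 km/s.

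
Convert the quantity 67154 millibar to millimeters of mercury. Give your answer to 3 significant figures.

1 millibar = 0.750062 mmHg.
So 67154 × 0.750062 ≈ 50400 mmHg.

50400 millimeters of mercury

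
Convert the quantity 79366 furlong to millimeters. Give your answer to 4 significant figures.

1.597 × 10^10 mm

1 furlong = 201168 millimeters.
Then 79366 × 201168 ≈ 1.597 × 10^10 mm.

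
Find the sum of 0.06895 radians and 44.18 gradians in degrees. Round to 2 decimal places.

0.06895 rad = 3.95054 ° and 44.18 grad = 39.7620 °.
3.95054 + 39.7620 ≈ 43.71 °.

43.71 degrees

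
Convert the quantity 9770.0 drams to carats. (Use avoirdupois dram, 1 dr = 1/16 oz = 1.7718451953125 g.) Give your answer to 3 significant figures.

86600 ct

1 dr = 8.85923 ct.
9770.0 × 8.85923 ≈ 86600 ct.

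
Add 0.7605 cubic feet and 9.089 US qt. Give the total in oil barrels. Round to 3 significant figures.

0.7605 ft³ = 0.135451 bbl and 9.089 US qt = 0.0541012 bbl.
0.135451 + 0.0541012 ≈ 0.190 bbl.

0.190 oil barrels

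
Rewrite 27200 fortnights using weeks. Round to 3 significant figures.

1 fortnight = 2.00000 wk.
So 27200 × 2.00000 ≈ 54400 wk.

54400 weeks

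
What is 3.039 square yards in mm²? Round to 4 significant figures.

2.541 × 10^6 mm²

1 yd² = 836127 mm².
Then 3.039 × 836127 ≈ 2.541 × 10^6 mm².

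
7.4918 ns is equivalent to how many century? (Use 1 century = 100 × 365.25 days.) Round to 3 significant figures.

1 ns = 3.16881 × 10^-19 century.
Then 7.4918 × 3.16881 × 10^-19 ≈ 2.37 × 10^-18 century.

2.37 × 10^-18 century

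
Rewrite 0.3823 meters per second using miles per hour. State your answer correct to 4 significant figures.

1 m/s = 2.23694 miles per hour.
Then 0.3823 × 2.23694 ≈ 0.8552 mph.

0.8552 mph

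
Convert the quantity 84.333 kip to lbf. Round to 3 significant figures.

1 kip = 1000.00 pounds-force.
84.333 × 1000.00 ≈ 84300 lbf.

84300 pounds-force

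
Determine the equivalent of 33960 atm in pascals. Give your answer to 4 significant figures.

3.441 × 10^9 Pa

1 atmosphere = 101325 pascals.
So 33960 × 101325 ≈ 3.441 × 10^9 Pa.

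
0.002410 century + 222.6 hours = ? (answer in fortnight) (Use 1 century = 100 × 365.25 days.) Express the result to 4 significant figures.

0.002410 century = 6.28752 fortnight and 222.6 h = 0.662500 fortnight.
6.28752 + 0.662500 ≈ 6.950 fortnight.

6.950 fortnight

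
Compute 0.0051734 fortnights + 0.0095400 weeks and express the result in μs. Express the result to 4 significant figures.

1.203 × 10^10 μs

0.0051734 fortnight = 6.25774 × 10^9 μs and 0.0095400 wk = 5.76979 × 10^9 μs.
6.25774 × 10^9 + 5.76979 × 10^9 ≈ 1.203 × 10^10 μs.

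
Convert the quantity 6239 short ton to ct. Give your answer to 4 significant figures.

1 short ton = 4.53592e+6 ct.
So 6239 × 4.53592e+6 ≈ 2.830e+10 ct.

2.830e+10 carats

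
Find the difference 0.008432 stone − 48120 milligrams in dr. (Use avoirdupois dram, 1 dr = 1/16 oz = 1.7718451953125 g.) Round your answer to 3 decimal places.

3.062 dr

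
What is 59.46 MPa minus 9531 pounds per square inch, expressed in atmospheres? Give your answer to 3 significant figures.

-61.7 atmospheres

59.46 MPa = 586.825 atm and 9531 psi = 648.546 atm.
586.825 − 648.546 ≈ -61.7 atm.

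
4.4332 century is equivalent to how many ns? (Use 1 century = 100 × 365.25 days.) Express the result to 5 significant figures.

1 century = 3.15576e+18 ns.
Thus 4.4332 × 3.15576e+18 ≈ 1.3990e+19 ns.

1.3990e+19 nanoseconds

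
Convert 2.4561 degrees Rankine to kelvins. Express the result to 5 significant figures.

1.3645 kelvins

°R = K × 9/5.
Applying the formula gives 1.3645 K.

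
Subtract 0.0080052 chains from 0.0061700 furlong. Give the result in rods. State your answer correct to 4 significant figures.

0.2148 rods

0.0061700 furlong = 0.246800 rod and 0.0080052 chain = 0.0320208 rod.
0.246800 − 0.0320208 ≈ 0.2148 rod.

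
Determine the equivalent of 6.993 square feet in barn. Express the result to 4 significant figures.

6.497 × 10^27 barn

1 ft² = 9.29030 × 10^26 barns.
Thus 6.993 × 9.29030 × 10^26 ≈ 6.497 × 10^27 barn.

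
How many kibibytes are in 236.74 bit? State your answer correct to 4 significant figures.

1 bit = 0.000122070 KiB.
236.74 × 0.000122070 ≈ 0.02890 KiB.

0.02890 KiB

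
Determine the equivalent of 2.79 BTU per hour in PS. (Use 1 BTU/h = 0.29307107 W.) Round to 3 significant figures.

0.00111 metric horsepower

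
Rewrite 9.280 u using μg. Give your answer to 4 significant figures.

1 atomic mass unit = 1.66054e-18 μg.
So 9.280 × 1.66054e-18 ≈ 1.541e-17 μg.

1.541e-17 micrograms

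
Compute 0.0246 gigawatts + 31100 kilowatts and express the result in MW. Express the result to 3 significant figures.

55.7 MW

0.0246 GW = 24.6000 MW and 31100 kW = 31.1000 MW.
24.6000 + 31.1000 ≈ 55.7 MW.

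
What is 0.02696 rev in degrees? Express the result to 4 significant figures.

9.706 degrees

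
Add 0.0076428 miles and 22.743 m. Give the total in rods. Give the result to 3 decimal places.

6.968 rod

0.0076428 mi = 2.44570 rod and 22.743 m = 4.52219 rod.
2.44570 + 4.52219 ≈ 6.968 rod.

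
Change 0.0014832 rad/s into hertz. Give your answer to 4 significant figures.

1 rad/s = 0.159155 hertz.
0.0014832 × 0.159155 ≈ 0.0002361 Hz.

0.0002361 Hz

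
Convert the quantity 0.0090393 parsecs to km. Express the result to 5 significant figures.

2.7892 × 10^11 km

1 pc = 3.08568 × 10^13 km.
0.0090393 × 3.08568 × 10^13 ≈ 2.7892 × 10^11 km.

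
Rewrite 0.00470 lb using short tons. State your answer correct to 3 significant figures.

1 pound = 0.000500000 short ton.
Then 0.00470 × 0.000500000 ≈ 2.35e-6 short ton.

2.35e-6 short ton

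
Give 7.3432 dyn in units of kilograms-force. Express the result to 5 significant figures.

7.4880 × 10^-6 kilograms-force

1 dyne = 1.01972 × 10^-6 kilograms-force.
Then 7.3432 × 1.01972 × 10^-6 ≈ 7.4880 × 10^-6 kgf.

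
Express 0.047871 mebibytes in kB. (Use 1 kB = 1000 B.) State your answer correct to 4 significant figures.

50.20 kB

1 MiB = 1048.58 kilobytes.
0.047871 × 1048.58 ≈ 50.20 kB.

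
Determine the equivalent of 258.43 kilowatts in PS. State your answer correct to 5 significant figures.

351.37 PS

1 kW = 1.35962 metric horsepower.
Thus 258.43 × 1.35962 ≈ 351.37 PS.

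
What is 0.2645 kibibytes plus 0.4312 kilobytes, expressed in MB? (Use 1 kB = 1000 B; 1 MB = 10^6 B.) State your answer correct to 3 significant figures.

0.2645 KiB = 0.000270848 MB and 0.4312 kB = 0.000431200 MB.
0.000270848 + 0.000431200 ≈ 0.000702 MB.

0.000702 megabytes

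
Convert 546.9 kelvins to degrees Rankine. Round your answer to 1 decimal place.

984.4 °R

°R = K × 9/5.
Applying the formula gives 984.4 °R.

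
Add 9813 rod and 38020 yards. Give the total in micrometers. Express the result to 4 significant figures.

9813 rod = 4.93515 × 10^10 μm and 38020 yd = 3.47655 × 10^10 μm.
4.93515 × 10^10 + 3.47655 × 10^10 ≈ 8.412 × 10^10 μm.

8.412 × 10^10 micrometers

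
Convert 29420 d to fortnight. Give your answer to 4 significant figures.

1 day = 0.0714286 fortnights.
Then 29420 × 0.0714286 ≈ 2101 fortnight.

2101 fortnights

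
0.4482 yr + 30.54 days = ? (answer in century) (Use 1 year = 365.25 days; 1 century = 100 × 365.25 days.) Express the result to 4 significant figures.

0.4482 yr = 0.00448200 century and 30.54 d = 0.000836140 century.
0.00448200 + 0.000836140 ≈ 0.005318 century.

0.005318 century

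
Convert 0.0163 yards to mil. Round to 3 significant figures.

587 mil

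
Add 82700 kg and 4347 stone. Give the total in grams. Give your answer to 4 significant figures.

82700 kg = 8.27000e+7 g and 4347 st = 2.76047e+7 g.
8.27000e+7 + 2.76047e+7 ≈ 1.103e+8 g.

1.103e+8 g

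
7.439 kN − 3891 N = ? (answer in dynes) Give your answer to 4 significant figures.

3.548 × 10^8 dynes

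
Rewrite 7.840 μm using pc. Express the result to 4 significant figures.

2.541e-22 parsecs

1 μm = 3.24078e-23 pc.
Thus 7.840 × 3.24078e-23 ≈ 2.541e-22 pc.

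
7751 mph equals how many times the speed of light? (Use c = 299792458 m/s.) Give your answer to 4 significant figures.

1.156e-5 times the speed of light

1 mile per hour = 1.49116e-9 c.
7751 × 1.49116e-9 ≈ 1.156e-5 c.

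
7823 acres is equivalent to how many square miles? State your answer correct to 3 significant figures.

1 acre = 0.00156250 square miles.
Then 7823 × 0.00156250 ≈ 12.2 mi².

12.2 square miles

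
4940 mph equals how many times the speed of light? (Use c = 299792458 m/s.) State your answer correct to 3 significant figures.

7.37 × 10^-6 times the speed of light

1 mph = 1.49116 × 10^-9 times the speed of light.
Then 4940 × 1.49116 × 10^-9 ≈ 7.37 × 10^-6 c.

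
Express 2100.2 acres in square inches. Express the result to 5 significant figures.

1 acre = 6.27264e+6 in².
Then 2100.2 × 6.27264e+6 ≈ 1.3174e+10 in².

1.3174e+10 in²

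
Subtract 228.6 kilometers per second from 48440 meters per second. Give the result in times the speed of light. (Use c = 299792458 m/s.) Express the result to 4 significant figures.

-0.0006009 times the speed of light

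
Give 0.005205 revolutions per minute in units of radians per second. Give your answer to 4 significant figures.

0.0005451 rad/s

1 revolution per minute = 0.104720 rad/s.
Then 0.005205 × 0.104720 ≈ 0.0005451 rad/s.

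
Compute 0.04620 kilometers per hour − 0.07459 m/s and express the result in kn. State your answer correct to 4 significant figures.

0.04620 km/h = 0.0249460 kn and 0.07459 m/s = 0.144991 kn.
0.0249460 − 0.144991 ≈ -0.1200 kn.

-0.1200 kn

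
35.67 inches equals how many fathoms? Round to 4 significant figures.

0.4954 fathoms

1 inch = 0.0138889 fathom.
35.67 × 0.0138889 ≈ 0.4954 fathom.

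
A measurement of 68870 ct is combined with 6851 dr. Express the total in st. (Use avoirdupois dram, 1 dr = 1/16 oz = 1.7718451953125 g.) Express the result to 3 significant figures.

4.08 stone

68870 ct = 2.16903 st and 6851 dr = 1.91155 st.
2.16903 + 1.91155 ≈ 4.08 st.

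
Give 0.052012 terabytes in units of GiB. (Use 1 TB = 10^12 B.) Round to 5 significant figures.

48.440 gibibytes

1 TB = 931.323 GiB.
So 0.052012 × 931.323 ≈ 48.440 GiB.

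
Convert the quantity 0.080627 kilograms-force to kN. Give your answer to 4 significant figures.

0.0007907 kN

1 kgf = 0.00980665 kN.
Then 0.080627 × 0.00980665 ≈ 0.0007907 kN.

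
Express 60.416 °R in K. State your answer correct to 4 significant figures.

°R = K × 9/5.
Applying the formula gives 33.56 K.

33.56 K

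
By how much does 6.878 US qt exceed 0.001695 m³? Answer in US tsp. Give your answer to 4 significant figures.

6.878 US qt = 1320.58 US tsp and 0.001695 m³ = 343.889 US tsp.
1320.58 − 343.889 ≈ 976.7 US tsp.

976.7 US tsp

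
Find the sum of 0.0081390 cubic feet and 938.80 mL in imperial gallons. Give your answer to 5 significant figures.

0.0081390 ft³ = 0.0506965 imp gal and 938.80 mL = 0.206507 imp gal.
0.0506965 + 0.206507 ≈ 0.25720 imp gal.

0.25720 imp gal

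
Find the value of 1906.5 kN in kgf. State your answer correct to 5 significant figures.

194410 kgf

1 kN = 101.972 kgf.
1906.5 × 101.972 ≈ 194410 kgf.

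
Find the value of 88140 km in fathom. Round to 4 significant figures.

1 kilometer = 546.807 fathom.
Then 88140 × 546.807 ≈ 4.820 × 10^7 fathom.

4.820 × 10^7 fathom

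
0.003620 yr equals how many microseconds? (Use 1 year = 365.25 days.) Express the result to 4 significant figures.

1 yr = 3.15576e+13 μs.
0.003620 × 3.15576e+13 ≈ 1.142e+11 μs.

1.142e+11 microseconds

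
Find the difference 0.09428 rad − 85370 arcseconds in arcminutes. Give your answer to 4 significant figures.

-1099 arcmin

0.09428 rad = 324.111 arcmin and 85370 arcsec = 1422.83 arcmin.
324.111 − 1422.83 ≈ -1099 arcmin.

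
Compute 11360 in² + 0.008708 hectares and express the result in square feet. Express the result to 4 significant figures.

1016 square feet

11360 in² = 78.8889 ft² and 0.008708 ha = 937.321 ft².
78.8889 + 937.321 ≈ 1016 ft².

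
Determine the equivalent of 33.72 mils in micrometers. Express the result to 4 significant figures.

856.5 μm

1 mil = 25.4000 micrometers.
Then 33.72 × 25.4000 ≈ 856.5 μm.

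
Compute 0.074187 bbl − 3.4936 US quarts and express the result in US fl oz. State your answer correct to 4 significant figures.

0.074187 bbl = 398.829 US fl oz and 3.4936 US qt = 111.795 US fl oz.
398.829 − 111.795 ≈ 287.0 US fl oz.

287.0 US fluid ounces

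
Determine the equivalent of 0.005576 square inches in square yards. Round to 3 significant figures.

4.30e-6 square yards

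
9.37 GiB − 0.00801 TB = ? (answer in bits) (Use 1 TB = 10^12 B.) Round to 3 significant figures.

9.37 GiB = 8.04877 × 10^10 bit and 0.00801 TB = 6.40800 × 10^10 bit.
8.04877 × 10^10 − 6.40800 × 10^10 ≈ 1.64 × 10^10 bit.

1.64 × 10^10 bit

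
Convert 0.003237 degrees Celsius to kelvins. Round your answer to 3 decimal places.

K = °C + 273.15.
Applying the formula gives 273.153 K.

273.153 K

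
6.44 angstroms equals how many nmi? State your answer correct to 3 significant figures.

1 Å = 5.39957e-14 nautical miles.
Then 6.44 × 5.39957e-14 ≈ 3.48e-13 nmi.

3.48e-13 nmi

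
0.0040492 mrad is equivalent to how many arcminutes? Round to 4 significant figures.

0.01392 arcmin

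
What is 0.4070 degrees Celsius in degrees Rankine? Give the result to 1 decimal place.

°R = (°C + 273.15) × 9/5.
Applying the formula gives 492.4 °R.

492.4 °R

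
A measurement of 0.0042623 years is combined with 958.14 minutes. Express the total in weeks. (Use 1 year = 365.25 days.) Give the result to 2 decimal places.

0.0042623 yr = 0.222401 wk and 958.14 min = 0.0950536 wk.
0.222401 + 0.0950536 ≈ 0.32 wk.

0.32 weeks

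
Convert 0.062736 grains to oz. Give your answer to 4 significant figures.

1 grain = 0.00228571 oz.
So 0.062736 × 0.00228571 ≈ 0.0001434 oz.

0.0001434 ounces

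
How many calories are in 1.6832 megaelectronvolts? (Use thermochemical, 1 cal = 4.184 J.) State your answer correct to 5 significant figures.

1 MeV = 3.82929 × 10^-14 calories.
So 1.6832 × 3.82929 × 10^-14 ≈ 6.4455 × 10^-14 cal.

6.4455 × 10^-14 calories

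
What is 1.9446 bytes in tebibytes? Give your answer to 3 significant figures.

1.77 × 10^-12 TiB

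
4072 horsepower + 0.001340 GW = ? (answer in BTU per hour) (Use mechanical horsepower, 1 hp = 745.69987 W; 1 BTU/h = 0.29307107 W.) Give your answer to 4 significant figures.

4072 hp = 1.03609e+7 BTU/h and 0.001340 GW = 4.57227e+6 BTU/h.
1.03609e+7 + 4.57227e+6 ≈ 1.493e+7 BTU/h.

1.493e+7 BTU per hour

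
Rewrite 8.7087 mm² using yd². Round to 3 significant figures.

1.04 × 10^-5 yd²

1 square millimeter = 1.19599 × 10^-6 yd².
Thus 8.7087 × 1.19599 × 10^-6 ≈ 1.04 × 10^-5 yd².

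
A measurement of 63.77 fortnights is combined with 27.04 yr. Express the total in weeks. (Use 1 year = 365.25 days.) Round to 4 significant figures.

1538 wk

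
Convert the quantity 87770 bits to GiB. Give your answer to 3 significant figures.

1 bit = 1.16415 × 10^-10 GiB.
Thus 87770 × 1.16415 × 10^-10 ≈ 1.02 × 10^-5 GiB.

1.02 × 10^-5 GiB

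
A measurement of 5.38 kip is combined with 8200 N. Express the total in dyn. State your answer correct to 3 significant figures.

3.21 × 10^9 dyn

5.38 kip = 2.39314 × 10^9 dyn and 8200 N = 8.20000 × 10^8 dyn.
2.39314 × 10^9 + 8.20000 × 10^8 ≈ 3.21 × 10^9 dyn.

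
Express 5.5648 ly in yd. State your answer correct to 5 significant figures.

1 ly = 1.03464 × 10^16 yd.
Then 5.5648 × 1.03464 × 10^16 ≈ 5.7576 × 10^16 yd.

5.7576 × 10^16 yd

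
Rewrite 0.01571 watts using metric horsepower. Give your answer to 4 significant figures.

2.136e-5 PS

1 W = 0.00135962 metric horsepower.
Then 0.01571 × 0.00135962 ≈ 2.136e-5 PS.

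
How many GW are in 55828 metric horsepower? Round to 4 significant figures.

0.04106 GW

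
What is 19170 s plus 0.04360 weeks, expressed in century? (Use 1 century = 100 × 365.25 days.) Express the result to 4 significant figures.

19170 s = 6.07461 × 10^-6 century and 0.04360 wk = 8.35592 × 10^-6 century.
6.07461 × 10^-6 + 8.35592 × 10^-6 ≈ 1.443 × 10^-5 century.

1.443 × 10^-5 centuries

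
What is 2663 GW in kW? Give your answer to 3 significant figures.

2.66e+9 kW

1 GW = 1.00000e+6 kW.
Then 2663 × 1.00000e+6 ≈ 2.66e+9 kW.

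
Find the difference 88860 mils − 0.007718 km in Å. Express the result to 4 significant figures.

88860 mil = 2.25704e+10 Å and 0.007718 km = 7.71800e+10 Å.
2.25704e+10 − 7.71800e+10 ≈ -5.461e+10 Å.

-5.461e+10 angstroms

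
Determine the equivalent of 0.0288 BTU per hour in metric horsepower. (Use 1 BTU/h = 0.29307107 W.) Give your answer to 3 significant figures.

1.15e-5 PS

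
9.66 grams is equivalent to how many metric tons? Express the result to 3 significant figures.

1 g = 1.00000e-6 t.
9.66 × 1.00000e-6 ≈ 9.66e-6 t.

9.66e-6 t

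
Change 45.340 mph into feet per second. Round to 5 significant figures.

1 mph = 1.46667 feet per second.
45.340 × 1.46667 ≈ 66.499 ft/s.

66.499 ft/s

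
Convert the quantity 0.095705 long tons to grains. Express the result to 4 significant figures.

1 long ton = 1.56800e+7 grains.
Thus 0.095705 × 1.56800e+7 ≈ 1.501e+6 gr.

1.501e+6 grains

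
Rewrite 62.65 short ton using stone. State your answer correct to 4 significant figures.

8950 st

1 short ton = 142.857 st.
Thus 62.65 × 142.857 ≈ 8950 st.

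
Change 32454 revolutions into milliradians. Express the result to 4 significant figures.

1 rev = 6283.19 milliradians.
32454 × 6283.19 ≈ 2.039 × 10^8 mrad.

2.039 × 10^8 mrad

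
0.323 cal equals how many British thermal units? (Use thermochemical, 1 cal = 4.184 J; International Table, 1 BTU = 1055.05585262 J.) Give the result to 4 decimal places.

0.0013 British thermal units

1 cal = 0.00396567 British thermal units.
Thus 0.323 × 0.00396567 ≈ 0.0013 BTU.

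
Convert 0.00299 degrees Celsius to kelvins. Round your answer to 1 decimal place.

K = °C + 273.15.
Applying the formula gives 273.2 K.

273.2 kelvins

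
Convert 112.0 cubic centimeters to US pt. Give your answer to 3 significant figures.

0.237 US pints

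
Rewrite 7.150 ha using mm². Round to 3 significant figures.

7.15 × 10^10 mm²

1 ha = 1.00000 × 10^10 square millimeters.
Then 7.150 × 1.00000 × 10^10 ≈ 7.15 × 10^10 mm².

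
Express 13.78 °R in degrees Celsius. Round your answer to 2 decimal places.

-265.49 °C

°R = (°C + 273.15) × 9/5.
Applying the formula gives -265.49 °C.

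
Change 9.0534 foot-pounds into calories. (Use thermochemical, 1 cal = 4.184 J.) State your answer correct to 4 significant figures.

1 ft·lbf = 0.324048 cal.
Then 9.0534 × 0.324048 ≈ 2.934 cal.

2.934 calories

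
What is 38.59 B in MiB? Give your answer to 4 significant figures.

1 byte = 9.53674 × 10^-7 MiB.
So 38.59 × 9.53674 × 10^-7 ≈ 3.680 × 10^-5 MiB.

3.680 × 10^-5 MiB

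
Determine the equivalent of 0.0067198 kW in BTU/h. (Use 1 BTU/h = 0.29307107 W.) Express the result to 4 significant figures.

1 kilowatt = 3412.14 BTU/h.
Thus 0.0067198 × 3412.14 ≈ 22.93 BTU/h.

22.93 BTU/h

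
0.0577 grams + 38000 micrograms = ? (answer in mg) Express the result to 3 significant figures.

95.7 mg

0.0577 g = 57.7000 mg and 38000 μg = 38.0000 mg.
57.7000 + 38.0000 ≈ 95.7 mg.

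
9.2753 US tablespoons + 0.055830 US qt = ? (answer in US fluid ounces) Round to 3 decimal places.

6.424 US fl oz

9.2753 US tbsp = 4.63765 US fl oz and 0.055830 US qt = 1.78656 US fl oz.
4.63765 + 1.78656 ≈ 6.424 US fl oz.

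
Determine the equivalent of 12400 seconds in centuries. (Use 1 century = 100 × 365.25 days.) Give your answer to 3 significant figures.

3.93e-6 century

1 s = 3.16881e-10 centuries.
Then 12400 × 3.16881e-10 ≈ 3.93e-6 century.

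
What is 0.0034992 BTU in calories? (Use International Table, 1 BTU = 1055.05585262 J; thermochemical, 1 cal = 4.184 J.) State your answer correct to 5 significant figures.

0.88237 calories

1 British thermal unit = 252.164 calories.
Then 0.0034992 × 252.164 ≈ 0.88237 cal.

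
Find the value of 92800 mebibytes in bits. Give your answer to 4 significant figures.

1 MiB = 8.38861e+6 bit.
Then 92800 × 8.38861e+6 ≈ 7.785e+11 bit.

7.785e+11 bit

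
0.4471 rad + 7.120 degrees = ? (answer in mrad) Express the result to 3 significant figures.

571 milliradians

0.4471 rad = 447.100 mrad and 7.120 ° = 124.267 mrad.
447.100 + 124.267 ≈ 571 mrad.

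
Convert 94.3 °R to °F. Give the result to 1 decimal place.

-365.4 °F

°R = °F + 459.67.
Applying the formula gives -365.4 °F.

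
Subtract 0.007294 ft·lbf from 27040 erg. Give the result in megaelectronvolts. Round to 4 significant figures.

-4.485e+10 MeV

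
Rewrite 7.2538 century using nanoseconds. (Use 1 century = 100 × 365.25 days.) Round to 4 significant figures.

2.289e+19 ns

1 century = 3.15576e+18 ns.
Then 7.2538 × 3.15576e+18 ≈ 2.289e+19 ns.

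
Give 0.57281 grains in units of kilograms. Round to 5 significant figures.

1 gr = 6.47989e-5 kilograms.
Thus 0.57281 × 6.47989e-5 ≈ 3.7117e-5 kg.

3.7117e-5 kilograms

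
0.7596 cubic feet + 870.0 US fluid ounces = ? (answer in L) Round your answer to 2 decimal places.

47.24 L

0.7596 ft³ = 21.5095 L and 870.0 US fl oz = 25.7290 L.
21.5095 + 25.7290 ≈ 47.24 L.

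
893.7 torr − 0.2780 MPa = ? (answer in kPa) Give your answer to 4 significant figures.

-158.8 kPa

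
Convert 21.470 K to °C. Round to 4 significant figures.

K = °C + 273.15.
Applying the formula gives -251.7 °C.

-251.7 degrees Celsius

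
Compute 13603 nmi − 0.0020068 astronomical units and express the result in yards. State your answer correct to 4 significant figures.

13603 nmi = 2.75511e+7 yd and 0.0020068 au = 3.28317e+8 yd.
2.75511e+7 − 3.28317e+8 ≈ -3.008e+8 yd.

-3.008e+8 yd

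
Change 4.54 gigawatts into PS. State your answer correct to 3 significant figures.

1 gigawatt = 1.35962 × 10^6 PS.
4.54 × 1.35962 × 10^6 ≈ 6.17 × 10^6 PS.

6.17 × 10^6 PS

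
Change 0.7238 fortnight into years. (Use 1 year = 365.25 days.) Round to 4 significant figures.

0.02774 yr

1 fortnight = 0.0383299 yr.
So 0.7238 × 0.0383299 ≈ 0.02774 yr.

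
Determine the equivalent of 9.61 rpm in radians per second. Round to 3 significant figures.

1.01 radians per second

1 rpm = 0.104720 rad/s.
So 9.61 × 0.104720 ≈ 1.01 rad/s.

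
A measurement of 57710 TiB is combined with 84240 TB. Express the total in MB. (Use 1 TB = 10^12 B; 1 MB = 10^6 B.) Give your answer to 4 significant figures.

1.477e+11 megabytes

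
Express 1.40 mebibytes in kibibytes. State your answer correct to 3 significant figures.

1 mebibyte = 1024.00 KiB.
Thus 1.40 × 1024.00 ≈ 1430 KiB.

1430 KiB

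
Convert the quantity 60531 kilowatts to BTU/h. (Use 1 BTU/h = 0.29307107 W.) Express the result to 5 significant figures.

1 kilowatt = 3412.14 BTU/h.
Thus 60531 × 3412.14 ≈ 2.0654 × 10^8 BTU/h.

2.0654 × 10^8 BTU per hour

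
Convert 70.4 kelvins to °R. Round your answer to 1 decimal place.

126.7 °R

°R = K × 9/5.
Applying the formula gives 126.7 °R.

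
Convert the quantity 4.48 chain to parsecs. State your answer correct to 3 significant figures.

2.92e-15 pc

1 chain = 6.51941e-16 parsecs.
So 4.48 × 6.51941e-16 ≈ 2.92e-15 pc.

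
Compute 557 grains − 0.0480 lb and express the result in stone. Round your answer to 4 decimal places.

0.0023 st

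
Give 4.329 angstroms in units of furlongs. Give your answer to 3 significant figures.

2.15 × 10^-12 furlong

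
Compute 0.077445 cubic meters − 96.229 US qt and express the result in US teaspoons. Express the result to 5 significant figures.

0.077445 m³ = 15712.4 US tsp and 96.229 US qt = 18476.0 US tsp.
15712.4 − 18476.0 ≈ -2763.6 US tsp.

-2763.6 US tsp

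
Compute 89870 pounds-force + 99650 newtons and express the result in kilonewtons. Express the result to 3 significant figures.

89870 lbf = 399.762 kN and 99650 N = 99.6500 kN.
399.762 + 99.6500 ≈ 499 kN.

499 kilonewtons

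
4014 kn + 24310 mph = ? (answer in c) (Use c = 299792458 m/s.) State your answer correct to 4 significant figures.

4.314e-5 times the speed of light

4014 kn = 6.88803e-6 c and 24310 mph = 3.62502e-5 c.
6.88803e-6 + 3.62502e-5 ≈ 4.314e-5 c.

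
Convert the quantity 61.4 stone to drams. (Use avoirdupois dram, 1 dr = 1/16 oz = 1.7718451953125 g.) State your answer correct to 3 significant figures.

1 stone = 3584.00 dr.
Thus 61.4 × 3584.00 ≈ 220000 dr.

220000 dr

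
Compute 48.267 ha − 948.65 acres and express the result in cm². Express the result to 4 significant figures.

48.267 ha = 4.82670 × 10^9 cm² and 948.65 acre = 3.83905 × 10^10 cm².
4.82670 × 10^9 − 3.83905 × 10^10 ≈ -3.356 × 10^10 cm².

-3.356 × 10^10 square centimeters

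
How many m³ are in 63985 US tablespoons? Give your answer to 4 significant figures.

0.9461 m³

1 US tbsp = 1.47868e-5 m³.
Then 63985 × 1.47868e-5 ≈ 0.9461 m³.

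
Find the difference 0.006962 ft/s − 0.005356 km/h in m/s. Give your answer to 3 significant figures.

0.000634 m/s

0.006962 ft/s = 0.00212202 m/s and 0.005356 km/h = 0.00148778 m/s.
0.00212202 − 0.00148778 ≈ 0.000634 m/s.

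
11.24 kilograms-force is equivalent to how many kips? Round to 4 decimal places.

0.0248 kips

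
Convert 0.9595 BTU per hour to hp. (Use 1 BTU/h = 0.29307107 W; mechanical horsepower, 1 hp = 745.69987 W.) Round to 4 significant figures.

0.0003771 hp

1 BTU per hour = 0.000393015 hp.
So 0.9595 × 0.000393015 ≈ 0.0003771 hp.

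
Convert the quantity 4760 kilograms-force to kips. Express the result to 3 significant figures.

10.5 kip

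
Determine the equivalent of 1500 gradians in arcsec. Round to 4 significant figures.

1 grad = 3240.00 arcseconds.
1500 × 3240.00 ≈ 4.860 × 10^6 arcsec.

4.860 × 10^6 arcsec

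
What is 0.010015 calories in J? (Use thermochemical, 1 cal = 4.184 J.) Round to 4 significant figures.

0.04190 joules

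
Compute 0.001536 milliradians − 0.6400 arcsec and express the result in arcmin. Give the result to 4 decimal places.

0.001536 mrad = 0.00528038 arcmin and 0.6400 arcsec = 0.0106667 arcmin.
0.00528038 − 0.0106667 ≈ -0.0054 arcmin.

-0.0054 arcminutes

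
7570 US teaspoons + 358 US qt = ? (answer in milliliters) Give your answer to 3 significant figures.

376000 mL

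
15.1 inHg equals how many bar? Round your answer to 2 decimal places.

0.51 bar

1 inch of mercury = 0.0338639 bar.
Thus 15.1 × 0.0338639 ≈ 0.51 bar.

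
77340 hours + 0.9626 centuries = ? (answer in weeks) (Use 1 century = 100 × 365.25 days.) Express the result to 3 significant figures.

77340 h = 460.357 wk and 0.9626 century = 5022.71 wk.
460.357 + 5022.71 ≈ 5480 wk.

5480 wk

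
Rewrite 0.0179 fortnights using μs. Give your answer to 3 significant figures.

1 fortnight = 1.20960e+12 microseconds.
So 0.0179 × 1.20960e+12 ≈ 2.17e+10 μs.

2.17e+10 microseconds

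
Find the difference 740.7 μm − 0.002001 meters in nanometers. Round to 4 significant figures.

-1.260 × 10^6 nanometers

740.7 μm = 740700 nm and 0.002001 m = 2.00100 × 10^6 nm.
740700 − 2.00100 × 10^6 ≈ -1.260 × 10^6 nm.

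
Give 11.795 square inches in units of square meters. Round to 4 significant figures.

0.007610 m²

1 square inch = 0.000645160 m².
Then 11.795 × 0.000645160 ≈ 0.007610 m².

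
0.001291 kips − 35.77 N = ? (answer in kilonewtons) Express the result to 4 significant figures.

-0.03003 kilonewtons

0.001291 kip = 0.00574265 kN and 35.77 N = 0.0357700 kN.
0.00574265 − 0.0357700 ≈ -0.03003 kN.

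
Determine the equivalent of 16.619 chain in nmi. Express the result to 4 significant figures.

0.1805 nmi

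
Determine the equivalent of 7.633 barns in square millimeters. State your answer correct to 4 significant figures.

1 barn = 1.00000e-22 square millimeters.
So 7.633 × 1.00000e-22 ≈ 7.633e-22 mm².

7.633e-22 mm²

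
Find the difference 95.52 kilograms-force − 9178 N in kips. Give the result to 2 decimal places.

-1.85 kip

95.52 kgf = 0.210586 kip and 9178 N = 2.06330 kip.
0.210586 − 2.06330 ≈ -1.85 kip.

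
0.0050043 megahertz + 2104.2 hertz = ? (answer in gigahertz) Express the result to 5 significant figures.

0.0050043 MHz = 5.00430 × 10^-6 GHz and 2104.2 Hz = 2.10420 × 10^-6 GHz.
5.00430 × 10^-6 + 2.10420 × 10^-6 ≈ 7.1085 × 10^-6 GHz.

7.1085 × 10^-6 GHz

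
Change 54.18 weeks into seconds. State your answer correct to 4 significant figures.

1 wk = 604800 seconds.
Then 54.18 × 604800 ≈ 3.277 × 10^7 s.

3.277 × 10^7 seconds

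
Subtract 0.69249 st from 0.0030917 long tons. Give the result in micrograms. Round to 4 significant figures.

-1.256 × 10^9 μg

0.0030917 long ton = 3.14131 × 10^9 μg and 0.69249 st = 4.39751 × 10^9 μg.
3.14131 × 10^9 − 4.39751 × 10^9 ≈ -1.256 × 10^9 μg.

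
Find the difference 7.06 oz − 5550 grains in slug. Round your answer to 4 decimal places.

-0.0109 slug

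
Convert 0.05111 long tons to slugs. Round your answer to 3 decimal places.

3.558 slug

1 long ton = 69.6213 slug.
0.05111 × 69.6213 ≈ 3.558 slug.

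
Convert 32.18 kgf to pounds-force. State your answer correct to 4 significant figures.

1 kilogram-force = 2.20462 lbf.
So 32.18 × 2.20462 ≈ 70.94 lbf.

70.94 lbf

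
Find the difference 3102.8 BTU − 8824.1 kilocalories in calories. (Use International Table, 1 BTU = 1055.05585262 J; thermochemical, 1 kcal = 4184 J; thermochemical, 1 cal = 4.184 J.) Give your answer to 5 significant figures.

-8.0417e+6 cal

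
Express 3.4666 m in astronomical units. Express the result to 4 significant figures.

2.317e-11 au

1 meter = 6.68459e-12 astronomical units.
Then 3.4666 × 6.68459e-12 ≈ 2.317e-11 au.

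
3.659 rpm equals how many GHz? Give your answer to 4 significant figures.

1 revolution per minute = 1.66667e-11 GHz.
Thus 3.659 × 1.66667e-11 ≈ 6.098e-11 GHz.

6.098e-11 GHz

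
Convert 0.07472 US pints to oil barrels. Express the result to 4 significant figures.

1 US pt = 0.00297619 oil barrels.
Then 0.07472 × 0.00297619 ≈ 0.0002224 bbl.

0.0002224 bbl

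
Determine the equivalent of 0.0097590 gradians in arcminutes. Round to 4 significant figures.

0.5270 arcminutes

1 gradian = 54.0000 arcmin.
Then 0.0097590 × 54.0000 ≈ 0.5270 arcmin.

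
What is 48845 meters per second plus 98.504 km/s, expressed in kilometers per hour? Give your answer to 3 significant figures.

530000 km/h

48845 m/s = 175842 km/h and 98.504 km/s = 354614 km/h.
175842 + 354614 ≈ 530000 km/h.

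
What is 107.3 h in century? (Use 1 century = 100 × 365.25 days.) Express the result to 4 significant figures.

0.0001224 centuries

1 h = 1.14077 × 10^-6 century.
Then 107.3 × 1.14077 × 10^-6 ≈ 0.0001224 century.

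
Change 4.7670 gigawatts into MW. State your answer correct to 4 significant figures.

1 GW = 1000.00 megawatts.
Then 4.7670 × 1000.00 ≈ 4767 MW.

4767 MW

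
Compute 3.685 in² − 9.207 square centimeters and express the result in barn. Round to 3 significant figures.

1.46e+25 barn

3.685 in² = 2.37741e+25 barn and 9.207 cm² = 9.20700e+24 barn.
2.37741e+25 − 9.20700e+24 ≈ 1.46e+25 barn.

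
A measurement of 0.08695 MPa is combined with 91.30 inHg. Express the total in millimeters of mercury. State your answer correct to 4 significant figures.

0.08695 MPa = 652.179 mmHg and 91.30 inHg = 2319.02 mmHg.
652.179 + 2319.02 ≈ 2971 mmHg.

2971 millimeters of mercury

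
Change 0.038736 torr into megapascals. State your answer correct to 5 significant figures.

1 torr = 0.000133322 MPa.
Thus 0.038736 × 0.000133322 ≈ 5.1644e-6 MPa.

5.1644e-6 megapascals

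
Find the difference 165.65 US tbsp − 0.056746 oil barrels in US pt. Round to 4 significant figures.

165.65 US tbsp = 5.17656 US pt and 0.056746 bbl = 19.0667 US pt.
5.17656 − 19.0667 ≈ -13.89 US pt.

-13.89 US pt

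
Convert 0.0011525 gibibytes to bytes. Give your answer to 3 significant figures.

1 gibibyte = 1.07374 × 10^9 B.
0.0011525 × 1.07374 × 10^9 ≈ 1.24 × 10^6 B.

1.24 × 10^6 bytes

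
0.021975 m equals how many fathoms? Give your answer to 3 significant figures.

1 m = 0.546807 fathom.
Then 0.021975 × 0.546807 ≈ 0.0120 fathom.

0.0120 fathoms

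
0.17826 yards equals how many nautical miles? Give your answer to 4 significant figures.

8.801 × 10^-5 nmi

1 yard = 0.000493737 nmi.
Then 0.17826 × 0.000493737 ≈ 8.801 × 10^-5 nmi.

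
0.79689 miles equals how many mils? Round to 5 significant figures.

5.0491e+7 mil

1 mi = 6.33600e+7 mils.
0.79689 × 6.33600e+7 ≈ 5.0491e+7 mil.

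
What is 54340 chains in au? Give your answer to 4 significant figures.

7.307e-6 au

1 chain = 1.34473e-10 au.
Thus 54340 × 1.34473e-10 ≈ 7.307e-6 au.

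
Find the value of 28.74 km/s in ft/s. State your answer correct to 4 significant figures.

1 kilometer per second = 3280.84 feet per second.
28.74 × 3280.84 ≈ 94290 ft/s.

94290 feet per second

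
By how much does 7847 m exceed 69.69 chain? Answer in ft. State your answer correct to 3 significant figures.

21100 feet

7847 m = 25744.8 ft and 69.69 chain = 4599.54 ft.
25744.8 − 4599.54 ≈ 21100 ft.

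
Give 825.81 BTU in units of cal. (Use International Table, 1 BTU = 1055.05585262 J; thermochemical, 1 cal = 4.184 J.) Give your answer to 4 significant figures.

208200 cal

1 British thermal unit = 252.164 calories.
825.81 × 252.164 ≈ 208200 cal.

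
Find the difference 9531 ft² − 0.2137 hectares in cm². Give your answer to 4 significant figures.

9531 ft² = 8.85459e+6 cm² and 0.2137 ha = 2.13700e+7 cm².
8.85459e+6 − 2.13700e+7 ≈ -1.252e+7 cm².

-1.252e+7 square centimeters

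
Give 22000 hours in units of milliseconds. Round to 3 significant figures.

7.92e+10 ms

1 h = 3.60000e+6 milliseconds.
Thus 22000 × 3.60000e+6 ≈ 7.92e+10 ms.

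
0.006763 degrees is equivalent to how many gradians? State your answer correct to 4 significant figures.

0.007514 grad

1 ° = 1.11111 gradians.
0.006763 × 1.11111 ≈ 0.007514 grad.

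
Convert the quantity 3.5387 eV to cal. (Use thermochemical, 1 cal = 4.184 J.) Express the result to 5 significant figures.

1.3551e-19 calories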